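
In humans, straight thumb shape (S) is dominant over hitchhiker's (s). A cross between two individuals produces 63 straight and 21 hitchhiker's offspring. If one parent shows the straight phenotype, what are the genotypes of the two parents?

Observed offspring: 63 straight, 21 hitchhiker's
The observed ratio simplifies to 3:1. Hitchhiker's (ss) offspring appear, so each parent must contribute one s allele. The parent stated to show straight carries S, so it is Ss. The other parent is then either Ss or ss: Ss × ss would give a 1:1 split, whereas Ss × Ss gives 3:1 — matching the data. So both parents are heterozygous (Ss × Ss).
Parent genotypes: Ss × Ss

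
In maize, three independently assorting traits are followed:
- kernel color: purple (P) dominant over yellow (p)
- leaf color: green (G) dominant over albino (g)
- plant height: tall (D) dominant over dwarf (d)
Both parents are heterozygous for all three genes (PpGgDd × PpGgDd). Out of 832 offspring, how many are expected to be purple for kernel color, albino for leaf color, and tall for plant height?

Trihybrid cross: PpGgDd × PpGgDd
Each trait segregates independently with a 3:1 phenotypic ratio, so each gene contributes 3/4 (dominant) or 1/4 (recessive).
Target: purple (kernel color), albino (leaf color), tall (plant height)
Probability = product of independent per-trait probabilities
= 3/4 × 1/4 × 3/4 = 9/64
Expected count = 9/64 × 832 = 117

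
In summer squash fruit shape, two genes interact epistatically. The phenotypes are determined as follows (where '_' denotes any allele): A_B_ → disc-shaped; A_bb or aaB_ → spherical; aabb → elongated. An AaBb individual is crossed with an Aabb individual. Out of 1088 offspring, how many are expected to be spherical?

Cross: AaBb × Aabb — consider each gene separately:
A gene: Aa × Aa → 1 AA, 2 Aa, 1 aa → 3 A_ : 1 aa (out of 4)
B gene: Bb × bb → 2 Bb, 2 bb → 2 B_ : 2 bb (out of 4)
Genotype classes (out of 4 × 4 = 16): A_B_ = 3×2 = 6; A_bb = 3×2 = 6; aaB_ = 1×2 = 2; aabb = 1×2 = 2
Apply the phenotype rules: A_B_ (6) → disc-shaped; A_bb (6) + aaB_ (2) → spherical; aabb (2) → elongated
Phenotype counts (out of 16): 6 disc-shaped, 8 spherical, 2 elongated
spherical: 8 out of 16 → fraction 1/2
Expected count = 1/2 × 1088 = 544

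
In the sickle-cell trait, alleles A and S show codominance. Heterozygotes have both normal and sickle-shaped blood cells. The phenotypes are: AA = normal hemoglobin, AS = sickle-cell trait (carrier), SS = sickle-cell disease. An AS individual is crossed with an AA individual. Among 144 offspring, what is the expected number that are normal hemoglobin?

Punnett square for AS × AA:
Offspring genotypes: 2 AA, 2 AS
Phenotype counts: 2 normal hemoglobin, 2 sickle-cell trait (carrier)
normal hemoglobin: 2 out of 4 → fraction 1/2
Expected count = 1/2 × 144 = 72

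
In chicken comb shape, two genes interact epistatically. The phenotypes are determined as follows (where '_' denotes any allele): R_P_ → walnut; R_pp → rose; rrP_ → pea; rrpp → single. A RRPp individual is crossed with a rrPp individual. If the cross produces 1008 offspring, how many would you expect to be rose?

Cross: RRPp × rrPp — consider each gene separately:
R gene: RR × rr → 4 Rr → 4 R_ (out of 4)
P gene: Pp × Pp → 1 PP, 2 Pp, 1 pp → 3 P_ : 1 pp (out of 4)
Genotype classes (out of 4 × 4 = 16): R_P_ = 4×3 = 12; R_pp = 4×1 = 4
Apply the phenotype rules: R_P_ (12) → walnut; R_pp (4) → rose
Phenotype counts (out of 16): 12 walnut, 4 rose
rose: 4 out of 16 → fraction 1/4
Expected count = 1/4 × 1008 = 252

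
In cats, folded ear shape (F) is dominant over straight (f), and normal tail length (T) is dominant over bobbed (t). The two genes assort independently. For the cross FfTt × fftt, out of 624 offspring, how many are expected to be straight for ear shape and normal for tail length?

Dihybrid cross FfTt × fftt — consider each gene separately:
ear shape: Ff × ff → 2 Ff, 2 ff → 2 F_ : 2 ff (out of 4)
tail length: Tt × tt → 2 Tt, 2 tt → 2 T_ : 2 tt (out of 4)
Looking for: straight (ff) and normal (T_)
P(straight) = 2/4, P(normal) = 2/4
P(both) = 2/4 × 2/4 = 4/16 = 1/4
Expected count = 1/4 × 624 = 156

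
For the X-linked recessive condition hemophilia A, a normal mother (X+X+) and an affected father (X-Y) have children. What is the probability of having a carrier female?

Cross: X+X+ × X-Y
Offspring: 2 X+X-, 2 X+Y
Probability of a carrier female: 2/4 = 1/2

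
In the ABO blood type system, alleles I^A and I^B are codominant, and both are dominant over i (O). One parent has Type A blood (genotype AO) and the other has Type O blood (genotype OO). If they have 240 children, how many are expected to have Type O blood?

Cross: AO × OO
Possible offspring genotypes: 2 AO, 2 OO
Blood type counts: 2 Type A, 2 Type O
Probability of Type O: 2/4 = 1/2
Expected count = 1/2 × 240 = 120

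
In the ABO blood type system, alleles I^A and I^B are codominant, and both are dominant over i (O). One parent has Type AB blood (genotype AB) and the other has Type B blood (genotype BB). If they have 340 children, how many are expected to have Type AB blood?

Cross: AB × BB
Possible offspring genotypes: 2 AB, 2 BB
Blood type counts: 2 Type AB, 2 Type B
Probability of Type AB: 2/4 = 1/2
Expected count = 1/2 × 340 = 170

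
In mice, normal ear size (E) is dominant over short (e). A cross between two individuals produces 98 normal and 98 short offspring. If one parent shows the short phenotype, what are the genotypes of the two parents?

Observed offspring: 98 normal, 98 short
The observed ratio simplifies to 1:1. One parent shows short, so its genotype must be ee. A 1:1 offspring split requires the other parent to be heterozygous (Ee).
Parent genotypes: ee × Ee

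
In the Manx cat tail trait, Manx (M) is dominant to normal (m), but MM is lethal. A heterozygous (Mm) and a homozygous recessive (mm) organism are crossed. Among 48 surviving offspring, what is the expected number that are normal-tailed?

Cross: Mm × mm
Punnett square offspring (before lethality): 2 Mm, 2 mm
No MM offspring are produced in this cross.
normal-tailed: 2 out of 4 → fraction 1/2
Expected count = 1/2 × 48 = 24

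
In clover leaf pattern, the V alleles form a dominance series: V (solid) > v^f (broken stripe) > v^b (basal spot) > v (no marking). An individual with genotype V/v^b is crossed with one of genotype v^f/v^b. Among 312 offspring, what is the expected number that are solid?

Cross: V/v^b × v^f/v^b
Allele dominance: V > v^f > v^b > v
Offspring genotypes: 1 V/v^f, 1 V/v^b, 1 v^f/v^b, 1 v^b/v^b
Phenotype counts: 2 solid, 1 broken stripe, 1 basal spot
solid: 2 out of 4 → fraction 1/2
Expected count = 1/2 × 312 = 156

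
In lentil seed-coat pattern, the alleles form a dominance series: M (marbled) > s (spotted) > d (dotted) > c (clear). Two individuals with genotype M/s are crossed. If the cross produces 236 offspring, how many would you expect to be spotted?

Cross: M/s × M/s
Allele dominance: M > s > d > c
Offspring genotypes: 1 M/M, 2 M/s, 1 s/s
Phenotype counts: 3 marbled, 1 spotted
spotted: 1 out of 4 → fraction 1/4
Expected count = 1/4 × 236 = 59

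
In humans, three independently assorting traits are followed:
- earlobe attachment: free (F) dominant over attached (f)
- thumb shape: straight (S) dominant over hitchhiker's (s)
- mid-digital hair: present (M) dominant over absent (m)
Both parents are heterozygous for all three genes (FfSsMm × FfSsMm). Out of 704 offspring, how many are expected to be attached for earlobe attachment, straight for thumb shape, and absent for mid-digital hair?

Trihybrid cross: FfSsMm × FfSsMm
Each trait segregates independently with a 3:1 phenotypic ratio, so each gene contributes 3/4 (dominant) or 1/4 (recessive).
Target: attached (earlobe attachment), straight (thumb shape), absent (mid-digital hair)
Probability = product of independent per-trait probabilities
= 1/4 × 3/4 × 1/4 = 3/64
Expected count = 3/64 × 704 = 33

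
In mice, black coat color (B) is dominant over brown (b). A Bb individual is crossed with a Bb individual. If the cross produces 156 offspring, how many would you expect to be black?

Punnett square for Bb × Bb:
Offspring genotypes: 1 BB, 2 Bb, 1 bb
black: 3, brown: 1
black: 3 out of 4 → fraction 3/4
Expected count = 3/4 × 156 = 117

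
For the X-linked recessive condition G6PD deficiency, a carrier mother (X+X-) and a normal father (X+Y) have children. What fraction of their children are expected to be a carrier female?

Cross: X+X- × X+Y
Offspring: 1 X+X+, 1 X+Y, 1 X+X-, 1 X-Y
Probability of a carrier female: 1/4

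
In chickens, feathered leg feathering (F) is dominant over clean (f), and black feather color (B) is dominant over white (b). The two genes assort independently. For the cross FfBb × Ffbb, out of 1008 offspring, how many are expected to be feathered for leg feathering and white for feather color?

Dihybrid cross FfBb × Ffbb — consider each gene separately:
leg feathering: Ff × Ff → 1 FF, 2 Ff, 1 ff → 3 F_ : 1 ff (out of 4)
feather color: Bb × bb → 2 Bb, 2 bb → 2 B_ : 2 bb (out of 4)
Looking for: feathered (F_) and white (bb)
P(feathered) = 3/4, P(white) = 2/4
P(both) = 3/4 × 2/4 = 6/16 = 3/8
Expected count = 3/8 × 1008 = 378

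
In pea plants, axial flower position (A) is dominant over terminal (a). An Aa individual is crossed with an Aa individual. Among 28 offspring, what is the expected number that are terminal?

Punnett square for Aa × Aa:
Offspring genotypes: 1 AA, 2 Aa, 1 aa
axial: 3, terminal: 1
terminal: 1 out of 4 → fraction 1/4
Expected count = 1/4 × 28 = 7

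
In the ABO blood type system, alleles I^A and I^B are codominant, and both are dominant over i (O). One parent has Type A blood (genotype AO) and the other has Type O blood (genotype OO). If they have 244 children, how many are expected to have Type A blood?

Cross: AO × OO
Possible offspring genotypes: 2 AO, 2 OO
Blood type counts: 2 Type A, 2 Type O
Probability of Type A: 2/4 = 1/2
Expected count = 1/2 × 244 = 122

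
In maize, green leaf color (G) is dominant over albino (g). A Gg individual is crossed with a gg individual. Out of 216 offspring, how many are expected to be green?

Punnett square for Gg × gg:
Offspring genotypes: 2 Gg, 2 gg
green: 2, albino: 2
green: 2 out of 4 → fraction 1/2
Expected count = 1/2 × 216 = 108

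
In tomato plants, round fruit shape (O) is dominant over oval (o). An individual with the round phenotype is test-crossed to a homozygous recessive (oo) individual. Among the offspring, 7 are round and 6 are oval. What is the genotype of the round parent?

Test cross: ? × oo
Offspring: 7 round, 6 oval — approximately 1:1.
A 1:1 ratio in a test cross indicates the unknown parent is heterozygous (Oo).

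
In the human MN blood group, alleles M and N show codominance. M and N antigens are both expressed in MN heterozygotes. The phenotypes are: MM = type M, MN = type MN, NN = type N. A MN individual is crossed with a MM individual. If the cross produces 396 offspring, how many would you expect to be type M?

Punnett square for MN × MM:
Offspring genotypes: 2 MM, 2 MN
Phenotype counts: 2 type M, 2 type MN
type M: 2 out of 4 → fraction 1/2
Expected count = 1/2 × 396 = 198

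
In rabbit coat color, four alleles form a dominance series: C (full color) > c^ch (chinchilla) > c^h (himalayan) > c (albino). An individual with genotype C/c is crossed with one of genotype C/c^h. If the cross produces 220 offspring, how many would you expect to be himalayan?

Cross: C/c × C/c^h
Allele dominance: C > c^ch > c^h > c
Offspring genotypes: 1 C/C, 1 C/c^h, 1 C/c, 1 c^h/c
Phenotype counts: 3 full color, 1 himalayan
himalayan: 1 out of 4 → fraction 1/4
Expected count = 1/4 × 220 = 55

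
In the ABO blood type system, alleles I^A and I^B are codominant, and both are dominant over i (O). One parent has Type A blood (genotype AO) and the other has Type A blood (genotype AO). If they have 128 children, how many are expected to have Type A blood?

Cross: AO × AO
Possible offspring genotypes: 1 AA, 2 AO, 1 OO
Blood type counts: 3 Type A, 1 Type O
Probability of Type A: 3/4
Expected count = 3/4 × 128 = 96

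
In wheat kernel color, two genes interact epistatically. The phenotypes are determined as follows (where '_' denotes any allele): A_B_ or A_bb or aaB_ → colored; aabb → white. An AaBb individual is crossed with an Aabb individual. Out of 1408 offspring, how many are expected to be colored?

Cross: AaBb × Aabb — consider each gene separately:
A gene: Aa × Aa → 1 AA, 2 Aa, 1 aa → 3 A_ : 1 aa (out of 4)
B gene: Bb × bb → 2 Bb, 2 bb → 2 B_ : 2 bb (out of 4)
Genotype classes (out of 4 × 4 = 16): A_B_ = 3×2 = 6; A_bb = 3×2 = 6; aaB_ = 1×2 = 2; aabb = 1×2 = 2
Apply the phenotype rules: A_B_ (6) + A_bb (6) + aaB_ (2) → colored; aabb (2) → white
Phenotype counts (out of 16): 14 colored, 2 white
colored: 14 out of 16 → fraction 7/8
Expected count = 7/8 × 1408 = 1232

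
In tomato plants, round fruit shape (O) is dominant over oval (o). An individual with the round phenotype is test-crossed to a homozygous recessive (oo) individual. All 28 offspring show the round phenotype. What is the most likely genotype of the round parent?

Test cross: ? × oo
All offspring are round.
If the unknown parent were heterozygous (Oo), about half of 28 offspring would be oval; none are. The unknown parent is most likely homozygous dominant (OO).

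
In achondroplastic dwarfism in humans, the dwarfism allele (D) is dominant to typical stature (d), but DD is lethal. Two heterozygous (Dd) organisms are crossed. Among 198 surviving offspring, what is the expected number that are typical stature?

Cross: Dd × Dd
Punnett square offspring (before lethality): 1 DD, 2 Dd, 1 dd
The DD genotype is lethal (embryos die); surviving offspring: 2 Dd, 1 dd
typical stature: 1 out of 3 → fraction 1/3
Expected count = 1/3 × 198 = 66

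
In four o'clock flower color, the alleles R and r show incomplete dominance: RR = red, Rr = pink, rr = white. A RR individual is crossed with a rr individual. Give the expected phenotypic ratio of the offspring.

Punnett square for RR × rr:
Offspring genotypes: 4 Rr
Phenotype counts: 4 pink
Ratio: all pink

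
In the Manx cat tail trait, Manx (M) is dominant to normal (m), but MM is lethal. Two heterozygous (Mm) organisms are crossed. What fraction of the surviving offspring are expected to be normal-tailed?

Cross: Mm × Mm
Punnett square offspring (before lethality): 1 MM, 2 Mm, 1 mm
The MM genotype is lethal (embryos die); surviving offspring: 2 Mm, 1 mm
normal-tailed: 1 out of 3
Probability: 1/3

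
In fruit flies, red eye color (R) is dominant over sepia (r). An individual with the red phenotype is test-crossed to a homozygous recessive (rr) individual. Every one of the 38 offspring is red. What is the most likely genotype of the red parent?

Test cross: ? × rr
All offspring are red.
If the unknown parent were heterozygous (Rr), about half of 38 offspring would be sepia; none are. The unknown parent is most likely homozygous dominant (RR).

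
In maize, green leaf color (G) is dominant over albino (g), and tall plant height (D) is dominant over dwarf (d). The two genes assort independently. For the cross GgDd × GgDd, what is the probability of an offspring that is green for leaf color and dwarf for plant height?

Dihybrid cross GgDd × GgDd — consider each gene separately:
leaf color: Gg × Gg → 1 GG, 2 Gg, 1 gg → 3 G_ : 1 gg (out of 4)
plant height: Dd × Dd → 1 DD, 2 Dd, 1 dd → 3 D_ : 1 dd (out of 4)
Looking for: green (G_) and dwarf (dd)
P(green) = 3/4, P(dwarf) = 1/4
P(both) = 3/4 × 1/4 = 3/16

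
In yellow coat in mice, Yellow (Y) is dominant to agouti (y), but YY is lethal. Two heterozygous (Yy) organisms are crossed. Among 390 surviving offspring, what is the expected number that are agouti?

Cross: Yy × Yy
Punnett square offspring (before lethality): 1 YY, 2 Yy, 1 yy
The YY genotype is lethal (embryos die); surviving offspring: 2 Yy, 1 yy
agouti: 1 out of 3 → fraction 1/3
Expected count = 1/3 × 390 = 130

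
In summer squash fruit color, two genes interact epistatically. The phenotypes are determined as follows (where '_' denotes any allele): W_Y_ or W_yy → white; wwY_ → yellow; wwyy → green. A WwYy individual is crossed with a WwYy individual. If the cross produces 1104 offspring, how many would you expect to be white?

Cross: WwYy × WwYy — consider each gene separately:
W gene: Ww × Ww → 1 WW, 2 Ww, 1 ww → 3 W_ : 1 ww (out of 4)
Y gene: Yy × Yy → 1 YY, 2 Yy, 1 yy → 3 Y_ : 1 yy (out of 4)
Genotype classes (out of 4 × 4 = 16): W_Y_ = 3×3 = 9; W_yy = 3×1 = 3; wwY_ = 1×3 = 3; wwyy = 1×1 = 1
Apply the phenotype rules: W_Y_ (9) + W_yy (3) → white; wwY_ (3) → yellow; wwyy (1) → green
Phenotype counts (out of 16): 12 white, 3 yellow, 1 green
white: 12 out of 16 → fraction 3/4
Expected count = 3/4 × 1104 = 828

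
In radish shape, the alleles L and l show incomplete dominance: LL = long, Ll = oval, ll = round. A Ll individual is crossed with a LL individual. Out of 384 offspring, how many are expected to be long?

Punnett square for Ll × LL:
Offspring genotypes: 2 LL, 2 Ll
Phenotype counts: 2 long, 2 oval
long: 2 out of 4 → fraction 1/2
Expected count = 1/2 × 384 = 192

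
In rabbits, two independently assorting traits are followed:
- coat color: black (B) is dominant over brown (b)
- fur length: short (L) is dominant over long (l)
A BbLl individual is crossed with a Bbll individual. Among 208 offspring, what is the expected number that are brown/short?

Dihybrid cross BbLl × Bbll — consider each gene separately:
coat color: Bb × Bb → 1 BB, 2 Bb, 1 bb → 3 B_ : 1 bb (out of 4)
fur length: Ll × ll → 2 Ll, 2 ll → 2 L_ : 2 ll (out of 4)
Combine (counts out of 4 × 4 = 16): black/short (B_L_) = 3×2 = 6; black/long (B_ll) = 3×2 = 6; brown/short (bbL_) = 1×2 = 2; brown/long (bbll) = 1×2 = 2
Phenotype counts (out of 16): 6 black/short, 6 black/long, 2 brown/short, 2 brown/long
brown/short: 2 out of 16 → fraction 1/8
Expected count = 1/8 × 208 = 26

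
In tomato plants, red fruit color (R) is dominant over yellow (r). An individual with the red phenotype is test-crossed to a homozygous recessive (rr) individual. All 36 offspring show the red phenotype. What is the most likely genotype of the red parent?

Test cross: ? × rr
All offspring are red.
If the unknown parent were heterozygous (Rr), about half of 36 offspring would be yellow; none are. The unknown parent is most likely homozygous dominant (RR).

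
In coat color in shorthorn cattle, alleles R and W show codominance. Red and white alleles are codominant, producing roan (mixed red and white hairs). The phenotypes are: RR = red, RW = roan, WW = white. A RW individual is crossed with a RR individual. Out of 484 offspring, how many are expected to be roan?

Punnett square for RW × RR:
Offspring genotypes: 2 RR, 2 RW
Phenotype counts: 2 red, 2 roan
roan: 2 out of 4 → fraction 1/2
Expected count = 1/2 × 484 = 242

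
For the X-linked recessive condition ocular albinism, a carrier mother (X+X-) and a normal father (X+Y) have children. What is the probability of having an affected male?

Cross: X+X- × X+Y
Offspring: 1 X+X+, 1 X+Y, 1 X+X-, 1 X-Y
Probability of an affected male: 1/4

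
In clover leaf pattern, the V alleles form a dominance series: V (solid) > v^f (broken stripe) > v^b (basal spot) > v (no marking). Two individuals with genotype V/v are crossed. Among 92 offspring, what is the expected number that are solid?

Cross: V/v × V/v
Allele dominance: V > v^f > v^b > v
Offspring genotypes: 1 V/V, 2 V/v, 1 v/v
Phenotype counts: 3 solid, 1 unmarked
solid: 3 out of 4 → fraction 3/4
Expected count = 3/4 × 92 = 69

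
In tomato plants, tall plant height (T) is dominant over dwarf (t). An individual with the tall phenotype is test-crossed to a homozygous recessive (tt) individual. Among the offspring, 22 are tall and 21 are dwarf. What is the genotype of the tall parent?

Test cross: ? × tt
Offspring: 22 tall, 21 dwarf — approximately 1:1.
A 1:1 ratio in a test cross indicates the unknown parent is heterozygous (Tt).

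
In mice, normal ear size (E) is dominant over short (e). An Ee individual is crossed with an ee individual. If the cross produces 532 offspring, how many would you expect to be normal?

Punnett square for Ee × ee:
Offspring genotypes: 2 Ee, 2 ee
normal: 2, short: 2
normal: 2 out of 4 → fraction 1/2
Expected count = 1/2 × 532 = 266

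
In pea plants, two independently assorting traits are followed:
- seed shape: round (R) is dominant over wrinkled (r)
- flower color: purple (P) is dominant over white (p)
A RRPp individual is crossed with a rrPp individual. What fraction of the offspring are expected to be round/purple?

Dihybrid cross RRPp × rrPp — consider each gene separately:
seed shape: RR × rr → 4 Rr → 4 R_ (out of 4)
flower color: Pp × Pp → 1 PP, 2 Pp, 1 pp → 3 P_ : 1 pp (out of 4)
Combine (counts out of 4 × 4 = 16): round/purple (R_P_) = 4×3 = 12; round/white (R_pp) = 4×1 = 4
Phenotype counts (out of 16): 12 round/purple, 4 round/white
round/purple: 12 out of 16
Probability: 12/16 = 3/4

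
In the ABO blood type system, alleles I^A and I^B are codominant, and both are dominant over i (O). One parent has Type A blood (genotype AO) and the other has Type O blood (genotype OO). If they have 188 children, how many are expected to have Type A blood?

Cross: AO × OO
Possible offspring genotypes: 2 AO, 2 OO
Blood type counts: 2 Type A, 2 Type O
Probability of Type A: 2/4 = 1/2
Expected count = 1/2 × 188 = 94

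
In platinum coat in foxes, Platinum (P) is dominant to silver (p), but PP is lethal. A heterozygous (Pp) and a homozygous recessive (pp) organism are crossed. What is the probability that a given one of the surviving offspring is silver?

Cross: Pp × pp
Punnett square offspring (before lethality): 2 Pp, 2 pp
No PP offspring are produced in this cross.
silver: 2 out of 4
Probability: 2/4 = 1/2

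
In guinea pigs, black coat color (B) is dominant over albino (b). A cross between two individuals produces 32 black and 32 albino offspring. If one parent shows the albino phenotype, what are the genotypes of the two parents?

Observed offspring: 32 black, 32 albino
The observed ratio simplifies to 1:1. One parent shows albino, so its genotype must be bb. A 1:1 offspring split requires the other parent to be heterozygous (Bb).
Parent genotypes: bb × Bb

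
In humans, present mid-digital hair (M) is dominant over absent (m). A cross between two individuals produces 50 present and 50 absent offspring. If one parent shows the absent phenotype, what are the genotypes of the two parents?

Observed offspring: 50 present, 50 absent
The observed ratio simplifies to 1:1. One parent shows absent, so its genotype must be mm. A 1:1 offspring split requires the other parent to be heterozygous (Mm).
Parent genotypes: mm × Mm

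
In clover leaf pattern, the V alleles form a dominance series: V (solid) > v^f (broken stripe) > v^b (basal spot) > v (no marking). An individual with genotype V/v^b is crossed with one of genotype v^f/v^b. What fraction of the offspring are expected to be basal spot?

Cross: V/v^b × v^f/v^b
Allele dominance: V > v^f > v^b > v
Offspring genotypes: 1 V/v^f, 1 V/v^b, 1 v^f/v^b, 1 v^b/v^b
Phenotype counts: 2 solid, 1 broken stripe, 1 basal spot
basal spot: 1 out of 4
Probability: 1/4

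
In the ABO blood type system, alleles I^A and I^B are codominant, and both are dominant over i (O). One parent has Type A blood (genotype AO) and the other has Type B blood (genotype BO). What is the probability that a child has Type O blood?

Cross: AO × BO
Possible offspring genotypes: 1 AB, 1 AO, 1 BO, 1 OO
Blood type counts: 1 Type AB, 1 Type A, 1 Type B, 1 Type O
Probability of Type O: 1/4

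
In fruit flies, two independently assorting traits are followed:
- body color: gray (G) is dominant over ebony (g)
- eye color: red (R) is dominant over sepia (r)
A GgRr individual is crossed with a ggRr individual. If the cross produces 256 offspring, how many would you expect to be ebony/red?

Dihybrid cross GgRr × ggRr — consider each gene separately:
body color: Gg × gg → 2 Gg, 2 gg → 2 G_ : 2 gg (out of 4)
eye color: Rr × Rr → 1 RR, 2 Rr, 1 rr → 3 R_ : 1 rr (out of 4)
Combine (counts out of 4 × 4 = 16): gray/red (G_R_) = 2×3 = 6; gray/sepia (G_rr) = 2×1 = 2; ebony/red (ggR_) = 2×3 = 6; ebony/sepia (ggrr) = 2×1 = 2
Phenotype counts (out of 16): 6 gray/red, 2 gray/sepia, 6 ebony/red, 2 ebony/sepia
ebony/red: 6 out of 16 → fraction 3/8
Expected count = 3/8 × 256 = 96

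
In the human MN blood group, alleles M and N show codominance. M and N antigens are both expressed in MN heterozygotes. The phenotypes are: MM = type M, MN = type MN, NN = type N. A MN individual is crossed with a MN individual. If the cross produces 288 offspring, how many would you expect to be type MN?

Punnett square for MN × MN:
Offspring genotypes: 1 MM, 2 MN, 1 NN
Phenotype counts: 1 type M, 2 type MN, 1 type N
type MN: 2 out of 4 → fraction 1/2
Expected count = 1/2 × 288 = 144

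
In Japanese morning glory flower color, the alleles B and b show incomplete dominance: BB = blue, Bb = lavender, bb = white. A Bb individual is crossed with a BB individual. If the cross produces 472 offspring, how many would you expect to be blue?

Punnett square for Bb × BB:
Offspring genotypes: 2 BB, 2 Bb
Phenotype counts: 2 blue, 2 lavender
blue: 2 out of 4 → fraction 1/2
Expected count = 1/2 × 472 = 236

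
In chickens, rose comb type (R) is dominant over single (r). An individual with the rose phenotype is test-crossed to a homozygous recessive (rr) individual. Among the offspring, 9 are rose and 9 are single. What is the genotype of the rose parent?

Test cross: ? × rr
Offspring: 9 rose, 9 single — approximately 1:1.
A 1:1 ratio in a test cross indicates the unknown parent is heterozygous (Rr).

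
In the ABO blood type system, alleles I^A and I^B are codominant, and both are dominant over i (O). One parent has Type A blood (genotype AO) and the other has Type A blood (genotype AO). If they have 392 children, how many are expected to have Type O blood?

Cross: AO × AO
Possible offspring genotypes: 1 AA, 2 AO, 1 OO
Blood type counts: 3 Type A, 1 Type O
Probability of Type O: 1/4
Expected count = 1/4 × 392 = 98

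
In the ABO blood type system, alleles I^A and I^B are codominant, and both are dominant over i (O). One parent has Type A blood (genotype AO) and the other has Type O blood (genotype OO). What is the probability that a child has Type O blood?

Cross: AO × OO
Possible offspring genotypes: 2 AO, 2 OO
Blood type counts: 2 Type A, 2 Type O
Probability of Type O: 2/4 = 1/2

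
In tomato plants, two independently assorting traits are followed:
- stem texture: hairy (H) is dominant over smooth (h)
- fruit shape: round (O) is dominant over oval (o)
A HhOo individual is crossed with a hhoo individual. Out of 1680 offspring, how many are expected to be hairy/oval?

Dihybrid cross HhOo × hhoo — consider each gene separately:
stem texture: Hh × hh → 2 Hh, 2 hh → 2 H_ : 2 hh (out of 4)
fruit shape: Oo × oo → 2 Oo, 2 oo → 2 O_ : 2 oo (out of 4)
Combine (counts out of 4 × 4 = 16): hairy/round (H_O_) = 2×2 = 4; hairy/oval (H_oo) = 2×2 = 4; smooth/round (hhO_) = 2×2 = 4; smooth/oval (hhoo) = 2×2 = 4
Phenotype counts (out of 16): 4 hairy/round, 4 hairy/oval, 4 smooth/round, 4 smooth/oval
hairy/oval: 4 out of 16 → fraction 1/4
Expected count = 1/4 × 1680 = 420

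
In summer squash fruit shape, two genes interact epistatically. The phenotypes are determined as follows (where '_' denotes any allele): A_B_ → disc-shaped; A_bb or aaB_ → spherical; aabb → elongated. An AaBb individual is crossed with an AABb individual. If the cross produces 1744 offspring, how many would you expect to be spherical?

Cross: AaBb × AABb — consider each gene separately:
A gene: Aa × AA → 2 AA, 2 Aa → 4 A_ (out of 4)
B gene: Bb × Bb → 1 BB, 2 Bb, 1 bb → 3 B_ : 1 bb (out of 4)
Genotype classes (out of 4 × 4 = 16): A_B_ = 4×3 = 12; A_bb = 4×1 = 4
Apply the phenotype rules: A_B_ (12) → disc-shaped; A_bb (4) → spherical
Phenotype counts (out of 16): 12 disc-shaped, 4 spherical
spherical: 4 out of 16 → fraction 1/4
Expected count = 1/4 × 1744 = 436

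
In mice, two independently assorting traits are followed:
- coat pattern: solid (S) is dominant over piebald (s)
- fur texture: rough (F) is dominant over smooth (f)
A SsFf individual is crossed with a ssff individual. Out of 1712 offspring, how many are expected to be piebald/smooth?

Dihybrid cross SsFf × ssff — consider each gene separately:
coat pattern: Ss × ss → 2 Ss, 2 ss → 2 S_ : 2 ss (out of 4)
fur texture: Ff × ff → 2 Ff, 2 ff → 2 F_ : 2 ff (out of 4)
Combine (counts out of 4 × 4 = 16): solid/rough (S_F_) = 2×2 = 4; solid/smooth (S_ff) = 2×2 = 4; piebald/rough (ssF_) = 2×2 = 4; piebald/smooth (ssff) = 2×2 = 4
Phenotype counts (out of 16): 4 solid/rough, 4 solid/smooth, 4 piebald/rough, 4 piebald/smooth
piebald/smooth: 4 out of 16 → fraction 1/4
Expected count = 1/4 × 1712 = 428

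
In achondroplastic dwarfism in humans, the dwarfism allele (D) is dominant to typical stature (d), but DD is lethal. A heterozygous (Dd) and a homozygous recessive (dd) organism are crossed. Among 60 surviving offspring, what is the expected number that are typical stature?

Cross: Dd × dd
Punnett square offspring (before lethality): 2 Dd, 2 dd
No DD offspring are produced in this cross.
typical stature: 2 out of 4 → fraction 1/2
Expected count = 1/2 × 60 = 30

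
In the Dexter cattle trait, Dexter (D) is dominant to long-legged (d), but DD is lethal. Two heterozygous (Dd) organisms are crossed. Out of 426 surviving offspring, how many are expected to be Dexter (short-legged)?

Cross: Dd × Dd
Punnett square offspring (before lethality): 1 DD, 2 Dd, 1 dd
The DD genotype is lethal (embryos die); surviving offspring: 2 Dd, 1 dd
Dexter (short-legged): 2 out of 3 → fraction 2/3
Expected count = 2/3 × 426 = 284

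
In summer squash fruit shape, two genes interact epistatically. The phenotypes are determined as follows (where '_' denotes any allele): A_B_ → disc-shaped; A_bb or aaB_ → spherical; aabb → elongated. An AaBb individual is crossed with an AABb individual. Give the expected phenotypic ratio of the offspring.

Cross: AaBb × AABb — consider each gene separately:
A gene: Aa × AA → 2 AA, 2 Aa → 4 A_ (out of 4)
B gene: Bb × Bb → 1 BB, 2 Bb, 1 bb → 3 B_ : 1 bb (out of 4)
Genotype classes (out of 4 × 4 = 16): A_B_ = 4×3 = 12; A_bb = 4×1 = 4
Apply the phenotype rules: A_B_ (12) → disc-shaped; A_bb (4) → spherical
Phenotype counts (out of 16): 12 disc-shaped, 4 spherical
Ratio: 3 disc-shaped : 1 spherical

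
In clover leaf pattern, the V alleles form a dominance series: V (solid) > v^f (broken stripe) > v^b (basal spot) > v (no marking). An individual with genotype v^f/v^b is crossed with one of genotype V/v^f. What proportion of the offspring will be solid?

Cross: v^f/v^b × V/v^f
Allele dominance: V > v^f > v^b > v
Offspring genotypes: 1 V/v^f, 1 v^f/v^f, 1 V/v^b, 1 v^f/v^b
Phenotype counts: 2 solid, 2 broken stripe
solid: 2 out of 4
Probability: 2/4 = 1/2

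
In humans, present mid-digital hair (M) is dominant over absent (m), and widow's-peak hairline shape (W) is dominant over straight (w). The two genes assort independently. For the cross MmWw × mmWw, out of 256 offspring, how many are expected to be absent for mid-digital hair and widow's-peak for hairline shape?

Dihybrid cross MmWw × mmWw — consider each gene separately:
mid-digital hair: Mm × mm → 2 Mm, 2 mm → 2 M_ : 2 mm (out of 4)
hairline shape: Ww × Ww → 1 WW, 2 Ww, 1 ww → 3 W_ : 1 ww (out of 4)
Looking for: absent (mm) and widow's-peak (W_)
P(absent) = 2/4, P(widow's-peak) = 3/4
P(both) = 2/4 × 3/4 = 6/16 = 3/8
Expected count = 3/8 × 256 = 96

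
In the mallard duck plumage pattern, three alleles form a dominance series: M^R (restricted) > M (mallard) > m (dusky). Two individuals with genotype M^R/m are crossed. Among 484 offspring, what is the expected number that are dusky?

Cross: M^R/m × M^R/m
Allele dominance: M^R > M > m
Offspring genotypes: 1 M^R/M^R, 2 M^R/m, 1 m/m
Phenotype counts: 3 restricted, 1 dusky
dusky: 1 out of 4 → fraction 1/4
Expected count = 1/4 × 484 = 121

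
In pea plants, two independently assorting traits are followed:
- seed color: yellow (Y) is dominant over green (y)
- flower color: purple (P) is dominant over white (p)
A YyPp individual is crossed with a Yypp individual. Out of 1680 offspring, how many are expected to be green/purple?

Dihybrid cross YyPp × Yypp — consider each gene separately:
seed color: Yy × Yy → 1 YY, 2 Yy, 1 yy → 3 Y_ : 1 yy (out of 4)
flower color: Pp × pp → 2 Pp, 2 pp → 2 P_ : 2 pp (out of 4)
Combine (counts out of 4 × 4 = 16): yellow/purple (Y_P_) = 3×2 = 6; yellow/white (Y_pp) = 3×2 = 6; green/purple (yyP_) = 1×2 = 2; green/white (yypp) = 1×2 = 2
Phenotype counts (out of 16): 6 yellow/purple, 6 yellow/white, 2 green/purple, 2 green/white
green/purple: 2 out of 16 → fraction 1/8
Expected count = 1/8 × 1680 = 210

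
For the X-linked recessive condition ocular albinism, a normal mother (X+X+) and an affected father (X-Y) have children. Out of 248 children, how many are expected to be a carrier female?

Cross: X+X+ × X-Y
Offspring: 2 X+X-, 2 X+Y
Probability of a carrier female: 2/4 = 1/2
Expected count = 1/2 × 248 = 124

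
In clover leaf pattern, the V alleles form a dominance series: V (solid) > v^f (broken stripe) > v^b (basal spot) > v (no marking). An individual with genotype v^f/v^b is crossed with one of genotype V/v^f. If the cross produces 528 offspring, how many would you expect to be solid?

Cross: v^f/v^b × V/v^f
Allele dominance: V > v^f > v^b > v
Offspring genotypes: 1 V/v^f, 1 v^f/v^f, 1 V/v^b, 1 v^f/v^b
Phenotype counts: 2 solid, 2 broken stripe
solid: 2 out of 4 → fraction 1/2
Expected count = 1/2 × 528 = 264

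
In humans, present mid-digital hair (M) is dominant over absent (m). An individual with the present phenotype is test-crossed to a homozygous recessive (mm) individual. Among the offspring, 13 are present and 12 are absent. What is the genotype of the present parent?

Test cross: ? × mm
Offspring: 13 present, 12 absent — approximately 1:1.
A 1:1 ratio in a test cross indicates the unknown parent is heterozygous (Mm).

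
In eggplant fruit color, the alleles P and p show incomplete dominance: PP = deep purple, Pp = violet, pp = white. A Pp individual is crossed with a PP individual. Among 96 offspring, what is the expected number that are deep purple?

Punnett square for Pp × PP:
Offspring genotypes: 2 PP, 2 Pp
Phenotype counts: 2 deep purple, 2 violet
deep purple: 2 out of 4 → fraction 1/2
Expected count = 1/2 × 96 = 48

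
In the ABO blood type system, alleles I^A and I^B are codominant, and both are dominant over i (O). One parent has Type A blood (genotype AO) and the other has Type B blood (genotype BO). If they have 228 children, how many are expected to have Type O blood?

Cross: AO × BO
Possible offspring genotypes: 1 AB, 1 AO, 1 BO, 1 OO
Blood type counts: 1 Type AB, 1 Type A, 1 Type B, 1 Type O
Probability of Type O: 1/4
Expected count = 1/4 × 228 = 57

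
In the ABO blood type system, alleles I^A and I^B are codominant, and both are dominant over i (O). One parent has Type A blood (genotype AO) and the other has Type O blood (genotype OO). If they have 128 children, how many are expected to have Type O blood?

Cross: AO × OO
Possible offspring genotypes: 2 AO, 2 OO
Blood type counts: 2 Type A, 2 Type O
Probability of Type O: 2/4 = 1/2
Expected count = 1/2 × 128 = 64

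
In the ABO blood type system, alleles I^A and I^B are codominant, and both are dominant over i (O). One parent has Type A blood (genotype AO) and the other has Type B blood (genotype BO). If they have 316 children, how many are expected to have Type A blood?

Cross: AO × BO
Possible offspring genotypes: 1 AB, 1 AO, 1 BO, 1 OO
Blood type counts: 1 Type AB, 1 Type A, 1 Type B, 1 Type O
Probability of Type A: 1/4
Expected count = 1/4 × 316 = 79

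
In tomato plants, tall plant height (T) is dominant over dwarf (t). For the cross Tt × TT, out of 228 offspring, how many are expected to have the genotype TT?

Punnett square for Tt × TT:
Offspring genotypes: 2 TT, 2 Tt
Total offspring: 4
Count with target: 2
Probability: 2/4 = 1/2
Expected count = 1/2 × 228 = 114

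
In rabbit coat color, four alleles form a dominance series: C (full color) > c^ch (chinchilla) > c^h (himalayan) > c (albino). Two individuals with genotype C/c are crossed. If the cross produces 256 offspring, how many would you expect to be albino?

Cross: C/c × C/c
Allele dominance: C > c^ch > c^h > c
Offspring genotypes: 1 C/C, 2 C/c, 1 c/c
Phenotype counts: 3 full color, 1 albino
albino: 1 out of 4 → fraction 1/4
Expected count = 1/4 × 256 = 64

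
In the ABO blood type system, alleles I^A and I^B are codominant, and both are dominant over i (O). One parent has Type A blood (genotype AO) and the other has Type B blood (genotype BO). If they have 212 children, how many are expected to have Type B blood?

Cross: AO × BO
Possible offspring genotypes: 1 AB, 1 AO, 1 BO, 1 OO
Blood type counts: 1 Type AB, 1 Type A, 1 Type B, 1 Type O
Probability of Type B: 1/4
Expected count = 1/4 × 212 = 53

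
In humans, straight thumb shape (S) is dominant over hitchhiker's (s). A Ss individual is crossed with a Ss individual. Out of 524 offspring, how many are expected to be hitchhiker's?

Punnett square for Ss × Ss:
Offspring genotypes: 1 SS, 2 Ss, 1 ss
straight: 3, hitchhiker's: 1
hitchhiker's: 1 out of 4 → fraction 1/4
Expected count = 1/4 × 524 = 131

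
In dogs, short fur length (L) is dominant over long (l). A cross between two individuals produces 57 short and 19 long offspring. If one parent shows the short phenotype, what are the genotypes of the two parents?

Observed offspring: 57 short, 19 long
The observed ratio simplifies to 3:1. Long (ll) offspring appear, so each parent must contribute one l allele. The parent stated to show short carries L, so it is Ll. The other parent is then either Ll or ll: Ll × ll would give a 1:1 split, whereas Ll × Ll gives 3:1 — matching the data. So both parents are heterozygous (Ll × Ll).
Parent genotypes: Ll × Ll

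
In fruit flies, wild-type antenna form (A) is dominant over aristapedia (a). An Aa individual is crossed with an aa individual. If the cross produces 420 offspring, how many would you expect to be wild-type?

Punnett square for Aa × aa:
Offspring genotypes: 2 Aa, 2 aa
wild-type: 2, aristapedia: 2
wild-type: 2 out of 4 → fraction 1/2
Expected count = 1/2 × 420 = 210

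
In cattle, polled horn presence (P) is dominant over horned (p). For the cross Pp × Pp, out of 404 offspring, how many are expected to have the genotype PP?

Punnett square for Pp × Pp:
Offspring genotypes: 1 PP, 2 Pp, 1 pp
Total offspring: 4
Count with target: 1
Probability: 1/4
Expected count = 1/4 × 404 = 101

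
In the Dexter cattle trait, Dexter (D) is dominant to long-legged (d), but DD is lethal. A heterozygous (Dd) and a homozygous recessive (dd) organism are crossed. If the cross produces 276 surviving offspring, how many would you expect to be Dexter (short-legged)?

Cross: Dd × dd
Punnett square offspring (before lethality): 2 Dd, 2 dd
No DD offspring are produced in this cross.
Dexter (short-legged): 2 out of 4 → fraction 1/2
Expected count = 1/2 × 276 = 138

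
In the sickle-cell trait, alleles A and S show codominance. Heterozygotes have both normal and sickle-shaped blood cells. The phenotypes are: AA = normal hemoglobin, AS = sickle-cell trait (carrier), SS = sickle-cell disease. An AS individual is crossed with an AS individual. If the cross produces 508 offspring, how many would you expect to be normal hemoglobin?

Punnett square for AS × AS:
Offspring genotypes: 1 AA, 2 AS, 1 SS
Phenotype counts: 1 normal hemoglobin, 2 sickle-cell trait (carrier), 1 sickle-cell disease
normal hemoglobin: 1 out of 4 → fraction 1/4
Expected count = 1/4 × 508 = 127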